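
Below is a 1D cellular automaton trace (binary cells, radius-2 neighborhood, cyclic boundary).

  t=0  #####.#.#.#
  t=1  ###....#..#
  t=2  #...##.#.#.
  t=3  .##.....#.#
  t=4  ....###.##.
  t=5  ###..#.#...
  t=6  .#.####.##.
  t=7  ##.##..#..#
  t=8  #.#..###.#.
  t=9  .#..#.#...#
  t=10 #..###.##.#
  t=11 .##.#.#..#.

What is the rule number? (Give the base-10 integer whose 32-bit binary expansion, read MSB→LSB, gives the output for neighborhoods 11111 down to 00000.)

2324677939

  ##### -> #   bit 31 = 1  t=0,i=1
  ####. -> .   bit 30 = 0  t=0,i=3
  ###.# -> .   bit 29 = 0  t=0,i=4
  ###.. -> .   bit 28 = 0  t=1,i=2
  ##.## -> #   bit 27 = 1  t=4,i=7
  ##.#. -> .   bit 26 = 0  t=0,i=5
  ##..# -> #   bit 25 = 1  t=5,i=3
  ##... -> .   bit 24 = 0  t=1,i=3
  #.### -> #   bit 23 = 1  t=0,i=10
  #.##. -> .   bit 22 = 0  t=3,i=1
  #.#.# -> .   bit 21 = 0  t=0,i=6
  #.#.. -> .   bit 20 = 0  t=2,i=0
  #..## -> #   bit 19 = 1  t=1,i=9
  #..#. -> #   bit 18 = 1  t=5,i=4
  #...# -> #   bit 17 = 1  t=2,i=2
  #.... -> #   bit 16 = 1  t=1,i=4
  .#### -> #   bit 15 = 1  t=0,i=0
  .###. -> #   bit 14 = 1  t=4,i=5
  .##.# -> .   bit 13 = 0  t=2,i=5
  .##.. -> .   bit 12 = 0  t=3,i=2
  .#.## -> .   bit 11 = 0  t=0,i=9
  .#.#. -> #   bit 10 = 1  t=0,i=7
  .#..# -> .   bit 9 = 0  t=1,i=8
  .#... -> #   bit 8 = 1  t=2,i=1
  ..### -> .   bit 7 = 0  t=1,i=10
  ..##. -> .   bit 6 = 0  t=2,i=4
  ..#.# -> #   bit 5 = 1  t=3,i=8
  ..#.. -> #   bit 4 = 1  t=1,i=7
  ...## -> .   bit 3 = 0  t=2,i=3
  ...#. -> .   bit 2 = 0  t=1,i=6
  ....# -> #   bit 1 = 1  t=1,i=5
  ..... -> #   bit 0 = 1  t=3,i=5
  bits 10001010100011111100010100110011 = 2324677939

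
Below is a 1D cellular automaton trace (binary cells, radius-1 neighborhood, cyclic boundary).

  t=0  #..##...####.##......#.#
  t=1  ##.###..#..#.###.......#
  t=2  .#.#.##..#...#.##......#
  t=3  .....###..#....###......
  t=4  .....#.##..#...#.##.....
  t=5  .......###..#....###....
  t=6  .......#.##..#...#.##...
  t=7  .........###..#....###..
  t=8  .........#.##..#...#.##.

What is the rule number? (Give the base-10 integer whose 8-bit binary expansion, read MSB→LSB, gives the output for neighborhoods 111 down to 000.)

88

  nb ###: next=.  (t=0,i=9, bit7=0)
  nb ##.: next=#  (t=0,i=0, bit6=1)
  nb #.#: next=.  (t=0,i=12, bit5=0)
  nb #..: next=#  (t=0,i=1, bit4=1)
  nb .##: next=#  (t=0,i=3, bit3=1)
  nb .#.: next=.  (t=0,i=21, bit2=0)
  nb ..#: next=.  (t=0,i=2, bit1=0)
  nb ...: next=.  (t=0,i=6, bit0=0)
  bits 01011000 = 88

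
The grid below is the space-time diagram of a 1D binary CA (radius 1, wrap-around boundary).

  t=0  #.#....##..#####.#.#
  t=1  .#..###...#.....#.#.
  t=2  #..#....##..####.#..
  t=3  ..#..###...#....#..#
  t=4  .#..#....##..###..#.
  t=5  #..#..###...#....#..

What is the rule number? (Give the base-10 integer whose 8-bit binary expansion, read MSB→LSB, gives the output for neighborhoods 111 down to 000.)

  ### -> .   bit 7 = 0  t=0,i=12
  ##. -> .   bit 6 = 0  t=0,i=0
  #.# -> #   bit 5 = 1  t=0,i=1
  #.. -> .   bit 4 = 0  t=0,i=3
  .## -> .   bit 3 = 0  t=0,i=7
  .#. -> .   bit 2 = 0  t=0,i=2
  ..# -> #   bit 1 = 1  t=0,i=6
  ... -> #   bit 0 = 1  t=0,i=4
  bits 00100011 = 35

35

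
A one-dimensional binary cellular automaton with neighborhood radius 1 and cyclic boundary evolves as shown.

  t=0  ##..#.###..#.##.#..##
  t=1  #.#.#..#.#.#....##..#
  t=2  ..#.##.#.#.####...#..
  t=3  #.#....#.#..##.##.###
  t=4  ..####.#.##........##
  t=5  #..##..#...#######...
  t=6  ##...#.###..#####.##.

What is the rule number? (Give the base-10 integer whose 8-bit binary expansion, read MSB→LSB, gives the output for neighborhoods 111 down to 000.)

  [7] ### => #  t=0,i=0
  [6] ##. => .  t=0,i=1
  [5] #.# => .  t=0,i=5
  [4] #.. => #  t=0,i=2
  [3] .## => .  t=0,i=6
  [2] .#. => #  t=0,i=4
  [1] ..# => .  t=0,i=3
  [0] ... => #  t=1,i=13
  bits 10010101 = 149

149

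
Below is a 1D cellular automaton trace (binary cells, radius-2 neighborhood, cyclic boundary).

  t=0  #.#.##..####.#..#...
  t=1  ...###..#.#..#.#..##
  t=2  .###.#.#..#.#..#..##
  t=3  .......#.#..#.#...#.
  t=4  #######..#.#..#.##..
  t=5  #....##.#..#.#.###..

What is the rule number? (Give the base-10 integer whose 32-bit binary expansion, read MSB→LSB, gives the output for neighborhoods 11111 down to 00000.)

1347885263

  ##### -> .   bit 31 = 0  t=4,i=2
  ####. -> #   bit 30 = 1  t=0,i=10
  ###.# -> .   bit 29 = 0  t=0,i=11
  ###.. -> #   bit 28 = 1  t=1,i=5
  ##.## -> .   bit 27 = 0  t=2,i=0
  ##.#. -> .   bit 26 = 0  t=0,i=12
  ##..# -> .   bit 25 = 0  t=0,i=6
  ##... -> .   bit 24 = 0  t=1,i=0
  #.### -> .   bit 23 = 0  t=2,i=1
  #.##. -> #   bit 22 = 1  t=0,i=4
  #.#.# -> .   bit 21 = 0  t=0,i=2
  #.#.. -> #   bit 20 = 1  t=0,i=13
  #..## -> .   bit 19 = 0  t=0,i=7
  #..#. -> #   bit 18 = 1  t=0,i=15
  #...# -> #   bit 17 = 1  t=0,i=18
  #.... -> #   bit 16 = 1  t=3,i=0
  .#### -> .   bit 15 = 0  t=0,i=9
  .###. -> .   bit 14 = 0  t=1,i=4
  .##.# -> .   bit 13 = 0  t=2,i=19
  .##.. -> #   bit 12 = 1  t=0,i=5
  .#.## -> #   bit 11 = 1  t=0,i=3
  .#.#. -> .   bit 10 = 0  t=0,i=1
  .#..# -> .   bit 9 = 0  t=0,i=14
  .#... -> .   bit 8 = 0  t=0,i=17
  ..### -> #   bit 7 = 1  t=0,i=8
  ..##. -> #   bit 6 = 1  t=1,i=18
  ..#.# -> .   bit 5 = 0  t=0,i=0
  ..#.. -> .   bit 4 = 0  t=0,i=16
  ...## -> #   bit 3 = 1  t=1,i=2
  ...#. -> #   bit 2 = 1  t=0,i=19
  ....# -> #   bit 1 = 1  t=3,i=5
  ..... -> #   bit 0 = 1  t=3,i=1
  bits 01010000010101110001100011001111 = 1347885263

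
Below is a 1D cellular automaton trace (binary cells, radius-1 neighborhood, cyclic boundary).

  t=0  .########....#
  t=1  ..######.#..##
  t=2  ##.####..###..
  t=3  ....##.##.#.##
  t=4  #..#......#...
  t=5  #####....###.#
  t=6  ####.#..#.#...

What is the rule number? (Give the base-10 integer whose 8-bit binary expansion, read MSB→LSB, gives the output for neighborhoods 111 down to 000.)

150

  nb ###: next=#  (t=0,i=2, bit7=1)
  nb ##.: next=.  (t=0,i=8, bit6=0)
  nb #.#: next=.  (t=0,i=0, bit5=0)
  nb #..: next=#  (t=0,i=9, bit4=1)
  nb .##: next=.  (t=0,i=1, bit3=0)
  nb .#.: next=#  (t=0,i=13, bit2=1)
  nb ..#: next=#  (t=0,i=12, bit1=1)
  nb ...: next=.  (t=0,i=10, bit0=0)
  bits 10010110 = 150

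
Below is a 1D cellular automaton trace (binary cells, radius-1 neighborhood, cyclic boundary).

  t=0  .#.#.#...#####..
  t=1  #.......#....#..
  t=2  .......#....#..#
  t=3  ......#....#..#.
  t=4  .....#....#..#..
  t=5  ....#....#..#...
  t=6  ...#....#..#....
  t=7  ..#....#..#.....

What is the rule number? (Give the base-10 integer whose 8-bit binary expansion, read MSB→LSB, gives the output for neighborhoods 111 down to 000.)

  nb ###: next=.  (t=0,i=10, bit7=0)
  nb ##.: next=#  (t=0,i=13, bit6=1)
  nb #.#: next=.  (t=0,i=2, bit5=0)
  nb #..: next=.  (t=0,i=6, bit4=0)
  nb .##: next=.  (t=0,i=9, bit3=0)
  nb .#.: next=.  (t=0,i=1, bit2=0)
  nb ..#: next=#  (t=0,i=0, bit1=1)
  nb ...: next=.  (t=0,i=7, bit0=0)
  bits 01000010 = 66

66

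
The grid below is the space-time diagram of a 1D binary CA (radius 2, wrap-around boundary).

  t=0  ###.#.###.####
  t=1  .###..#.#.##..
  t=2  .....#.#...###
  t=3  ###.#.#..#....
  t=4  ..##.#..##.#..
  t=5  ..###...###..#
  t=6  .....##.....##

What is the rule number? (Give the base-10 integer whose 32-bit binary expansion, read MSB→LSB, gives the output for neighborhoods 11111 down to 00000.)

  ##### -> .   bit 31 = 0  t=0,i=0
  ####. -> #   bit 30 = 1  t=0,i=1
  ###.# -> #   bit 29 = 1  t=0,i=2
  ###.. -> .   bit 28 = 0  t=1,i=3
  ##.## -> .   bit 27 = 0  t=0,i=9
  ##.#. -> #   bit 26 = 1  t=0,i=3
  ##..# -> .   bit 25 = 0  t=1,i=4
  ##... -> #   bit 24 = 1  t=1,i=12
  #.### -> #   bit 23 = 1  t=0,i=6
  #.##. -> .   bit 22 = 0  t=1,i=10
  #.#.# -> .   bit 21 = 0  t=0,i=4
  #.#.. -> .   bit 20 = 0  t=2,i=7
  #..## -> .   bit 19 = 0  t=4,i=7
  #..#. -> #   bit 18 = 1  t=1,i=5
  #...# -> #   bit 17 = 1  t=1,i=13
  #.... -> #   bit 16 = 1  t=2,i=1
  .#### -> #   bit 15 = 1  t=0,i=11
  .###. -> .   bit 14 = 0  t=0,i=7
  .##.# -> #   bit 13 = 1  t=4,i=3
  .##.. -> #   bit 12 = 1  t=1,i=11
  .#.## -> .   bit 11 = 0  t=0,i=5
  .#.#. -> #   bit 10 = 1  t=1,i=7
  .#..# -> .   bit 9 = 0  t=3,i=7
  .#... -> .   bit 8 = 0  t=2,i=8
  ..### -> .   bit 7 = 0  t=1,i=1
  ..##. -> #   bit 6 = 1  t=4,i=2
  ..#.# -> .   bit 5 = 0  t=1,i=6
  ..#.. -> #   bit 4 = 1  t=3,i=9
  ...## -> .   bit 3 = 0  t=1,i=0
  ...#. -> #   bit 2 = 1  t=2,i=4
  ....# -> .   bit 1 = 0  t=2,i=3
  ..... -> #   bit 0 = 1  t=2,i=2
  bits 01100101100001111011010001010101 = 1703392341

1703392341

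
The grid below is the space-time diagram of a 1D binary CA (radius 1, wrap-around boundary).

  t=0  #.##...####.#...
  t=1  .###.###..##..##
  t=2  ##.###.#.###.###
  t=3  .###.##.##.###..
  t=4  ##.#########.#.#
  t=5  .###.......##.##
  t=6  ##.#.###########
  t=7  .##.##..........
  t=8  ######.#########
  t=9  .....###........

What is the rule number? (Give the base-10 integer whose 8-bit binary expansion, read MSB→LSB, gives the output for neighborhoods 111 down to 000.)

  ###|.  b7=0 t=0,i=8
  ##.|#  b6=1 t=0,i=3
  #.#|#  b5=1 t=0,i=1
  #..|.  b4=0 t=0,i=4
  .##|#  b3=1 t=0,i=2
  .#.|.  b2=0 t=0,i=0
  ..#|#  b1=1 t=0,i=6
  ...|#  b0=1 t=0,i=5
  bits 01101011 = 107

107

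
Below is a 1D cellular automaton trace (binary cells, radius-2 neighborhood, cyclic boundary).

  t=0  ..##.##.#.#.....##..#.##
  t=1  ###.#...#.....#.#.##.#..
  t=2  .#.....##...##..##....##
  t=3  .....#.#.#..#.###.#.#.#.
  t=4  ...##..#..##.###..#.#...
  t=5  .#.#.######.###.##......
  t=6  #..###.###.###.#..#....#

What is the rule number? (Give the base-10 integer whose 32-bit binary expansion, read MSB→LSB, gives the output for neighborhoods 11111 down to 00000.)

3417066070

  ##### -> #   bit 31 = 1  t=5,i=7
  ####. -> #   bit 30 = 1  t=5,i=9
  ###.# -> .   bit 29 = 0  t=1,i=2
  ###.. -> .   bit 28 = 0  t=4,i=15
  ##.## -> #   bit 27 = 1  t=0,i=4
  ##.#. -> .   bit 26 = 0  t=0,i=7
  ##..# -> #   bit 25 = 1  t=0,i=0
  ##... -> #   bit 24 = 1  t=2,i=9
  #.### -> #   bit 23 = 1  t=3,i=14
  #.##. -> .   bit 22 = 0  t=0,i=5
  #.#.# -> #   bit 21 = 1  t=0,i=8
  #.#.. -> .   bit 20 = 0  t=0,i=10
  #..## -> #   bit 19 = 1  t=0,i=1
  #..#. -> #   bit 18 = 1  t=0,i=19
  #...# -> .   bit 17 = 0  t=1,i=6
  #.... -> .   bit 16 = 0  t=0,i=12
  .#### -> .   bit 15 = 0  t=5,i=6
  .###. -> #   bit 14 = 1  t=1,i=1
  .##.# -> .   bit 13 = 0  t=0,i=3
  .##.. -> .   bit 12 = 0  t=0,i=17
  .#.## -> #   bit 11 = 1  t=0,i=21
  .#.#. -> .   bit 10 = 0  t=0,i=9
  .#..# -> #   bit 9 = 1  t=1,i=22
  .#... -> .   bit 8 = 0  t=0,i=11
  ..### -> .   bit 7 = 0  t=1,i=0
  ..##. -> #   bit 6 = 1  t=0,i=2
  ..#.# -> .   bit 5 = 0  t=0,i=20
  ..#.. -> #   bit 4 = 1  t=1,i=8
  ...## -> .   bit 3 = 0  t=0,i=15
  ...#. -> #   bit 2 = 1  t=1,i=7
  ....# -> #   bit 1 = 1  t=0,i=14
  ..... -> .   bit 0 = 0  t=0,i=13
  bits 11001011101011000100101001010110 = 3417066070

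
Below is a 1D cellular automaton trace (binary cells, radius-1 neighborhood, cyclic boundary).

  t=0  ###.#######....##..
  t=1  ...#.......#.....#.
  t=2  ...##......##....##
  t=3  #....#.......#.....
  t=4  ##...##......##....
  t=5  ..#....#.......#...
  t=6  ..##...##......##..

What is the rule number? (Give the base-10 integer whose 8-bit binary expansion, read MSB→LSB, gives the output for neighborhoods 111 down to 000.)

52

  [7] ### => .  t=0,i=1
  [6] ##. => .  t=0,i=2
  [5] #.# => #  t=0,i=3
  [4] #.. => #  t=0,i=11
  [3] .## => .  t=0,i=0
  [2] .#. => #  t=1,i=3
  [1] ..# => .  t=0,i=14
  [0] ... => .  t=0,i=12
  bits 00110100 = 52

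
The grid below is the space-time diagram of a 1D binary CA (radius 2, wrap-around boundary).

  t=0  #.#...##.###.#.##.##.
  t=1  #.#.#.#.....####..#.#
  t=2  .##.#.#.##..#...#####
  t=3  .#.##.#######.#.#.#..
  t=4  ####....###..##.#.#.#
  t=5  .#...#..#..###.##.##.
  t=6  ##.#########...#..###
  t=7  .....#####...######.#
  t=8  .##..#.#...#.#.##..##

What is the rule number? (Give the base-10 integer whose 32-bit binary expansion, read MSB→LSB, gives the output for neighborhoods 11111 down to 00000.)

2256476917

  [31] ##### => #  t=2,i=18
  [30] ####. => .  t=1,i=14
  [29] ###.# => .  t=0,i=11
  [28] ###.. => .  t=1,i=15
  [27] ##.## => .  t=0,i=8
  [26] ##.#. => #  t=0,i=12
  [25] ##..# => #  t=1,i=16
  [24] ##... => .  t=4,i=4
  [23] #.### => .  t=0,i=9
  [22] #.##. => #  t=0,i=15
  [21] #.#.# => #  t=0,i=0
  [20] #.#.. => #  t=0,i=2
  [19] #..## => #  t=4,i=12
  [18] #..#. => #  t=1,i=17
  [17] #...# => #  t=0,i=4
  [16] #.... => #  t=1,i=8
  [15] .#### => .  t=1,i=13
  [14] .###. => .  t=0,i=10
  [13] .##.# => .  t=0,i=7
  [12] .##.. => #  t=2,i=9
  [11] .#.## => #  t=0,i=14
  [10] .#.#. => .  t=0,i=1
  [9] .#..# => #  t=5,i=6
  [8] .#... => .  t=0,i=3
  [7] ..### => #  t=1,i=12
  [6] ..##. => #  t=0,i=6
  [5] ..#.# => #  t=1,i=18
  [4] ..#.. => #  t=2,i=12
  [3] ...## => .  t=0,i=5
  [2] ...#. => #  t=3,i=0
  [1] ....# => .  t=1,i=10
  [0] ..... => #  t=1,i=9
  bits 10000110011111110001101011110101 = 2256476917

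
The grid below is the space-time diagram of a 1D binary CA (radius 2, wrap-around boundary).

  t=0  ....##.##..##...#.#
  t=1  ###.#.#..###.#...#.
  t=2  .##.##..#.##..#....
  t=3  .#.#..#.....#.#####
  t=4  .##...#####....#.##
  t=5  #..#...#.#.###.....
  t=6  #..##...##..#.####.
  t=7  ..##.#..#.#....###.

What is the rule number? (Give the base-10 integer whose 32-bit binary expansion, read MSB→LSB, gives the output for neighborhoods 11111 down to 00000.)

  nb #####: next=.  (t=3,i=16, bit31=0)
  nb ####.: next=#  (t=3,i=17, bit30=1)
  nb ###.#: next=#  (t=1,i=2, bit29=1)
  nb ###..: next=.  (t=4,i=10, bit28=0)
  nb ##.##: next=#  (t=0,i=6, bit27=1)
  nb ##.#.: next=.  (t=1,i=3, bit26=0)
  nb ##..#: next=#  (t=0,i=9, bit25=1)
  nb ##...: next=#  (t=0,i=13, bit24=1)
  nb #.###: next=.  (t=1,i=0, bit23=0)
  nb #.##.: next=.  (t=0,i=7, bit22=0)
  nb #.#.#: next=#  (t=1,i=4, bit21=1)
  nb #.#..: next=.  (t=0,i=18, bit20=0)
  nb #..##: next=#  (t=0,i=10, bit19=1)
  nb #..#.: next=.  (t=2,i=7, bit18=0)
  nb #...#: next=.  (t=0,i=14, bit17=0)
  nb #....: next=#  (t=0,i=1, bit16=1)
  nb .####: next=#  (t=3,i=15, bit15=1)
  nb .###.: next=#  (t=1,i=1, bit14=1)
  nb .##.#: next=.  (t=0,i=5, bit13=0)
  nb .##..: next=.  (t=0,i=8, bit12=0)
  nb .#.##: next=.  (t=1,i=18, bit11=0)
  nb .#.#.: next=#  (t=0,i=17, bit10=1)
  nb .#..#: next=.  (t=1,i=7, bit9=0)
  nb .#...: next=#  (t=0,i=0, bit8=1)
  nb ..###: next=.  (t=1,i=9, bit7=0)
  nb ..##.: next=#  (t=0,i=4, bit6=1)
  nb ..#.#: next=.  (t=0,i=16, bit5=0)
  nb ..#..: next=#  (t=2,i=14, bit4=1)
  nb ...##: next=.  (t=0,i=3, bit3=0)
  nb ...#.: next=.  (t=0,i=15, bit2=0)
  nb ....#: next=#  (t=0,i=2, bit1=1)
  nb .....: next=#  (t=2,i=17, bit0=1)
  bits 01101011001010011100010101010011 = 1797899603

1797899603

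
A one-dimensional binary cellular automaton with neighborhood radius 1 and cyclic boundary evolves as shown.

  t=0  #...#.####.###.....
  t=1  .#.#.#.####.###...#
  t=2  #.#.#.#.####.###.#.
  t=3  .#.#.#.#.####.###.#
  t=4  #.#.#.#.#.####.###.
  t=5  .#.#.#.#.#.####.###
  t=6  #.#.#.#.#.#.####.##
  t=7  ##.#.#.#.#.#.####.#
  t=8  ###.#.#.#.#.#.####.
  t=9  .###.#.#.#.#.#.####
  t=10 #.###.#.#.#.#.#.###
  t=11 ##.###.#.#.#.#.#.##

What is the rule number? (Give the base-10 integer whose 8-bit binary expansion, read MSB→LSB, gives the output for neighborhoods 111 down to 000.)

  [7] ### => #  t=0,i=7
  [6] ##. => #  t=0,i=9
  [5] #.# => #  t=0,i=5
  [4] #.. => #  t=0,i=1
  [3] .## => .  t=0,i=6
  [2] .#. => .  t=0,i=0
  [1] ..# => #  t=0,i=3
  [0] ... => .  t=0,i=2
  bits 11110010 = 242

242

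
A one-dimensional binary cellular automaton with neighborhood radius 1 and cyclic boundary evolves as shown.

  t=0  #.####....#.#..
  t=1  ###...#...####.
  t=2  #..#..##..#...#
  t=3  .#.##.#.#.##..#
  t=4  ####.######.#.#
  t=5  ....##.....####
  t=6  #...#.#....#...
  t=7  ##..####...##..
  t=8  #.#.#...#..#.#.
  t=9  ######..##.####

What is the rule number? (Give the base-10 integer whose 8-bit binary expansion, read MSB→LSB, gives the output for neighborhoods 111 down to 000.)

60

  nb ###: next=.  (t=0,i=3, bit7=0)
  nb ##.: next=.  (t=0,i=5, bit6=0)
  nb #.#: next=#  (t=0,i=1, bit5=1)
  nb #..: next=#  (t=0,i=6, bit4=1)
  nb .##: next=#  (t=0,i=2, bit3=1)
  nb .#.: next=#  (t=0,i=0, bit2=1)
  nb ..#: next=.  (t=0,i=9, bit1=0)
  nb ...: next=.  (t=0,i=7, bit0=0)
  bits 00111100 = 60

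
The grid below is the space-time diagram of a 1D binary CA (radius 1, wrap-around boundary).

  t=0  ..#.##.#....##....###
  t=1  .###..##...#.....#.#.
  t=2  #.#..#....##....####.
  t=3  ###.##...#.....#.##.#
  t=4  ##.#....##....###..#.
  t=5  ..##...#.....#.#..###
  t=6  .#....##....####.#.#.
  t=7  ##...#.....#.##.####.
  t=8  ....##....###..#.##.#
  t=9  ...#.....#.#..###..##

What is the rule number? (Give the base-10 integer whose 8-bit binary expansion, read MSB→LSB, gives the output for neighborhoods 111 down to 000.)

166

  ###|#  b7=1 t=0,i=19
  ##.|.  b6=0 t=0,i=5
  #.#|#  b5=1 t=0,i=3
  #..|.  b4=0 t=0,i=0
  .##|.  b3=0 t=0,i=4
  .#.|#  b2=1 t=0,i=2
  ..#|#  b1=1 t=0,i=1
  ...|.  b0=0 t=0,i=9
  bits 10100110 = 166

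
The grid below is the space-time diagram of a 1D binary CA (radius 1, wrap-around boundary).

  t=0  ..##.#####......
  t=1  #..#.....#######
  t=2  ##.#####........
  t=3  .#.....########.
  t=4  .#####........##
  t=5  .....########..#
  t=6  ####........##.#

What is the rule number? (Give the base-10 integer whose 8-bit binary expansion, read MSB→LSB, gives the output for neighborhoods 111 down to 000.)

85

  [7] ### => .  t=0,i=6
  [6] ##. => #  t=0,i=3
  [5] #.# => .  t=0,i=4
  [4] #.. => #  t=0,i=10
  [3] .## => .  t=0,i=2
  [2] .#. => #  t=1,i=3
  [1] ..# => .  t=0,i=1
  [0] ... => #  t=0,i=0
  bits 01010101 = 85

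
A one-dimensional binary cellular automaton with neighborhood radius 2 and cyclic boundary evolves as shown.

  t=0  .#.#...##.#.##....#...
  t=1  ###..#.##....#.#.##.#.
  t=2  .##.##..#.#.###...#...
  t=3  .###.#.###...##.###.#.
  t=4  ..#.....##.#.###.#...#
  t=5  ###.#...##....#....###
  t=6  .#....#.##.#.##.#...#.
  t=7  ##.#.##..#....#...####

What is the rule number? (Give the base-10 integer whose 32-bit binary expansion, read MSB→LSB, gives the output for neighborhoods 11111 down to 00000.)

1476916852

  ##### -> .   bit 31 = 0  t=5,i=0
  ####. -> #   bit 30 = 1  t=5,i=1
  ###.# -> .   bit 29 = 0  t=3,i=3
  ###.. -> #   bit 28 = 1  t=1,i=2
  ##.## -> #   bit 27 = 1  t=2,i=3
  ##.#. -> .   bit 26 = 0  t=0,i=9
  ##..# -> .   bit 25 = 0  t=1,i=3
  ##... -> .   bit 24 = 0  t=0,i=14
  #.### -> .   bit 23 = 0  t=1,i=0
  #.##. -> .   bit 22 = 0  t=0,i=12
  #.#.# -> .   bit 21 = 0  t=0,i=10
  #.#.. -> .   bit 20 = 0  t=0,i=3
  #..## -> .   bit 19 = 0  t=3,i=0
  #..#. -> #   bit 18 = 1  t=1,i=4
  #...# -> #   bit 17 = 1  t=0,i=5
  #.... -> #   bit 16 = 1  t=0,i=15
  .#### -> #   bit 15 = 1  t=5,i=20
  .###. -> #   bit 14 = 1  t=1,i=1
  .##.# -> #   bit 13 = 1  t=0,i=8
  .##.. -> #   bit 12 = 1  t=0,i=13
  .#.## -> .   bit 11 = 0  t=0,i=11
  .#.#. -> #   bit 10 = 1  t=0,i=2
  .#..# -> #   bit 9 = 1  t=3,i=21
  .#... -> .   bit 8 = 0  t=0,i=4
  ..### -> .   bit 7 = 0  t=3,i=1
  ..##. -> #   bit 6 = 1  t=0,i=7
  ..#.# -> #   bit 5 = 1  t=0,i=1
  ..#.. -> #   bit 4 = 1  t=0,i=18
  ...## -> .   bit 3 = 0  t=0,i=6
  ...#. -> #   bit 2 = 1  t=0,i=0
  ....# -> .   bit 1 = 0  t=0,i=16
  ..... -> .   bit 0 = 0  t=4,i=5
  bits 01011000000001111111011001110100 = 1476916852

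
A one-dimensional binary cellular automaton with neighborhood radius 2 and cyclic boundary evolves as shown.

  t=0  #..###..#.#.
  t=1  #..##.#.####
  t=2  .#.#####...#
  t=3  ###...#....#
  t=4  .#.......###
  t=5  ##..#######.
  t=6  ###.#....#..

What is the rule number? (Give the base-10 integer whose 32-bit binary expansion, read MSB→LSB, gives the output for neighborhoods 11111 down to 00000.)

  nb #####: next=.  (t=1,i=10, bit31=0)
  nb ####.: next=#  (t=1,i=11, bit30=1)
  nb ###.#: next=.  (t=4,i=11, bit29=0)
  nb ###..: next=.  (t=0,i=5, bit28=0)
  nb ##.##: next=.  (t=5,i=11, bit27=0)
  nb ##.#.: next=#  (t=1,i=5, bit26=1)
  nb ##..#: next=#  (t=0,i=6, bit25=1)
  nb ##...: next=.  (t=2,i=8, bit24=0)
  nb #.###: next=.  (t=1,i=8, bit23=0)
  nb #.##.: next=#  (t=5,i=0, bit22=1)
  nb #.#.#: next=#  (t=0,i=10, bit21=1)
  nb #.#..: next=#  (t=0,i=0, bit20=1)
  nb #..##: next=.  (t=0,i=2, bit19=0)
  nb #..#.: next=.  (t=0,i=7, bit18=0)
  nb #...#: next=.  (t=2,i=9, bit17=0)
  nb #....: next=.  (t=3,i=8, bit16=0)
  nb .####: next=.  (t=1,i=9, bit15=0)
  nb .###.: next=#  (t=0,i=4, bit14=1)
  nb .##.#: next=#  (t=1,i=4, bit13=1)
  nb .##..: next=#  (t=5,i=1, bit12=1)
  nb .#.##: next=#  (t=1,i=7, bit11=1)
  nb .#.#.: next=#  (t=0,i=9, bit10=1)
  nb .#..#: next=.  (t=0,i=1, bit9=0)
  nb .#...: next=.  (t=3,i=7, bit8=0)
  nb ..###: next=#  (t=0,i=3, bit7=1)
  nb ..##.: next=#  (t=1,i=3, bit6=1)
  nb ..#.#: next=#  (t=0,i=8, bit5=1)
  nb ..#..: next=.  (t=3,i=6, bit4=0)
  nb ...##: next=#  (t=3,i=10, bit3=1)
  nb ...#.: next=.  (t=2,i=10, bit2=0)
  nb ....#: next=#  (t=3,i=9, bit1=1)
  nb .....: next=#  (t=4,i=4, bit0=1)
  bits 01000110011100000111110011101011 = 1181777131

1181777131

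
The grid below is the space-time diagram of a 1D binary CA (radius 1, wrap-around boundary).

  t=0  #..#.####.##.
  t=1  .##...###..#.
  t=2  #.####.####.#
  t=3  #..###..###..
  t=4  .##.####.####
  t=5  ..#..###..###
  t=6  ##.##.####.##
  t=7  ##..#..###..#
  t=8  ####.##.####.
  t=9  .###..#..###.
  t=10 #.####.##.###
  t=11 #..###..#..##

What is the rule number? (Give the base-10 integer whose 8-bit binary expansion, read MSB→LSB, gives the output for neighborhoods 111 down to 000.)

211

  ###|#  b7=1 t=0,i=6
  ##.|#  b6=1 t=0,i=8
  #.#|.  b5=0 t=0,i=4
  #..|#  b4=1 t=0,i=1
  .##|.  b3=0 t=0,i=5
  .#.|.  b2=0 t=0,i=0
  ..#|#  b1=1 t=0,i=2
  ...|#  b0=1 t=1,i=4
  bits 11010011 = 211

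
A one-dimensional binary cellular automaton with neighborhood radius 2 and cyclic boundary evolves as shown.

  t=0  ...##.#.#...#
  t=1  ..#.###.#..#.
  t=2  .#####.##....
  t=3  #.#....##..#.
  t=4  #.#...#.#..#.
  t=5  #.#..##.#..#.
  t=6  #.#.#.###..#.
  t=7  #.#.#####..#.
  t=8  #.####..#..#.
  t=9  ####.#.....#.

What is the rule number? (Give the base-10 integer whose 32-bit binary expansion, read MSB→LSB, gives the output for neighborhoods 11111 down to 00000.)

  nb #####: next=.  (t=2,i=3, bit31=0)
  nb ####.: next=.  (t=2,i=4, bit30=0)
  nb ###.#: next=.  (t=1,i=6, bit29=0)
  nb ###..: next=#  (t=6,i=8, bit28=1)
  nb ##.##: next=.  (t=2,i=6, bit27=0)
  nb ##.#.: next=#  (t=0,i=5, bit26=1)
  nb ##..#: next=.  (t=3,i=9, bit25=0)
  nb ##...: next=.  (t=2,i=9, bit24=0)
  nb #.###: next=#  (t=1,i=4, bit23=1)
  nb #.##.: next=#  (t=2,i=7, bit22=1)
  nb #.#.#: next=#  (t=0,i=6, bit21=1)
  nb #.#..: next=#  (t=0,i=8, bit20=1)
  nb #..##: next=#  (t=5,i=4, bit19=1)
  nb #..#.: next=.  (t=1,i=10, bit18=0)
  nb #...#: next=.  (t=0,i=1, bit17=0)
  nb #....: next=.  (t=2,i=10, bit16=0)
  nb .####: next=#  (t=2,i=2, bit15=1)
  nb .###.: next=#  (t=1,i=5, bit14=1)
  nb .##.#: next=#  (t=0,i=4, bit13=1)
  nb .##..: next=#  (t=2,i=8, bit12=1)
  nb .#.##: next=#  (t=1,i=3, bit11=1)
  nb .#.#.: next=.  (t=0,i=7, bit10=0)
  nb .#..#: next=.  (t=1,i=9, bit9=0)
  nb .#...: next=.  (t=0,i=0, bit8=0)
  nb ..###: next=.  (t=2,i=1, bit7=0)
  nb ..##.: next=.  (t=0,i=3, bit6=0)
  nb ..#.#: next=#  (t=1,i=2, bit5=1)
  nb ..#..: next=.  (t=0,i=12, bit4=0)
  nb ...##: next=#  (t=0,i=2, bit3=1)
  nb ...#.: next=#  (t=0,i=11, bit2=1)
  nb ....#: next=.  (t=2,i=12, bit1=0)
  nb .....: next=#  (t=2,i=11, bit0=1)
  bits 00010100111110001111100000101101 = 351860781

351860781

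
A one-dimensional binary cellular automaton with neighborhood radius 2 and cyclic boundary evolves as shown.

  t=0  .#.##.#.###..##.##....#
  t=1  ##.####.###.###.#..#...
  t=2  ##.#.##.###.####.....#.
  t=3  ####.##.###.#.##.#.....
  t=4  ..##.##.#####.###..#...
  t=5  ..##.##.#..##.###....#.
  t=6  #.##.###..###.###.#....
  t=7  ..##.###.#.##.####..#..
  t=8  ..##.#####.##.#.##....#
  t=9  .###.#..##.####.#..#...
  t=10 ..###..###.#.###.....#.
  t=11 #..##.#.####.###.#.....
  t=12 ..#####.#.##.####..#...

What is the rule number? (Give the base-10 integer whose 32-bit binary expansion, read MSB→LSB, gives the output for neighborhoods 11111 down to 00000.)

  nb #####: next=.  (t=4,i=10, bit31=0)
  nb ####.: next=#  (t=1,i=5, bit30=1)
  nb ###.#: next=#  (t=1,i=6, bit29=1)
  nb ###..: next=#  (t=0,i=10, bit28=1)
  nb ##.##: next=.  (t=0,i=15, bit27=0)
  nb ##.#.: next=#  (t=0,i=5, bit26=1)
  nb ##..#: next=.  (t=0,i=11, bit25=0)
  nb ##...: next=.  (t=0,i=18, bit24=0)
  nb #.###: next=#  (t=0,i=8, bit23=1)
  nb #.##.: next=#  (t=0,i=3, bit22=1)
  nb #.#.#: next=#  (t=0,i=1, bit21=1)
  nb #.#..: next=.  (t=1,i=16, bit20=0)
  nb #..##: next=#  (t=0,i=12, bit19=1)
  nb #..#.: next=.  (t=1,i=18, bit18=0)
  nb #...#: next=#  (t=1,i=21, bit17=1)
  nb #....: next=#  (t=0,i=19, bit16=1)
  nb .####: next=.  (t=1,i=4, bit15=0)
  nb .###.: next=#  (t=0,i=9, bit14=1)
  nb .##.#: next=#  (t=0,i=4, bit13=1)
  nb .##..: next=.  (t=0,i=17, bit12=0)
  nb .#.##: next=.  (t=0,i=2, bit11=0)
  nb .#.#.: next=#  (t=0,i=0, bit10=1)
  nb .#..#: next=.  (t=1,i=17, bit9=0)
  nb .#...: next=.  (t=1,i=20, bit8=0)
  nb ..###: next=.  (t=3,i=0, bit7=0)
  nb ..##.: next=#  (t=0,i=13, bit6=1)
  nb ..#.#: next=.  (t=0,i=22, bit5=0)
  nb ..#..: next=.  (t=1,i=19, bit4=0)
  nb ...##: next=.  (t=1,i=22, bit3=0)
  nb ...#.: next=.  (t=0,i=21, bit2=0)
  nb ....#: next=.  (t=0,i=20, bit1=0)
  nb .....: next=.  (t=2,i=18, bit0=0)
  bits 01110100111010110110010001000000 = 1961583680

1961583680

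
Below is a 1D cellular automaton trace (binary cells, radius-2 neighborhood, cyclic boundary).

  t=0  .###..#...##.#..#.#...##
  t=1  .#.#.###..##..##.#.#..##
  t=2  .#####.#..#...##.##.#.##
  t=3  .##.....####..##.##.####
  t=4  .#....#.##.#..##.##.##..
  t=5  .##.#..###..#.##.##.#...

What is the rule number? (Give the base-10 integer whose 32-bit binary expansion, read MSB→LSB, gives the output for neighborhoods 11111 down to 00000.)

283422674

  ##### -> .   bit 31 = 0  t=2,i=3
  ####. -> .   bit 30 = 0  t=2,i=4
  ###.# -> .   bit 29 = 0  t=2,i=5
  ###.. -> #   bit 28 = 1  t=0,i=3
  ##.## -> .   bit 27 = 0  t=0,i=0
  ##.#. -> .   bit 26 = 0  t=0,i=12
  ##..# -> .   bit 25 = 0  t=0,i=4
  ##... -> .   bit 24 = 0  t=3,i=3
  #.### -> #   bit 23 = 1  t=0,i=1
  #.##. -> #   bit 22 = 1  t=2,i=17
  #.#.# -> #   bit 21 = 1  t=1,i=1
  #.#.. -> .   bit 20 = 0  t=0,i=13
  #..## -> .   bit 19 = 0  t=1,i=9
  #..#. -> #   bit 18 = 1  t=0,i=5
  #...# -> .   bit 17 = 0  t=0,i=8
  #.... -> .   bit 16 = 0  t=3,i=4
  .#### -> #   bit 15 = 1  t=2,i=2
  .###. -> .   bit 14 = 0  t=0,i=2
  .##.# -> #   bit 13 = 1  t=0,i=11
  .##.. -> .   bit 12 = 0  t=1,i=11
  .#.## -> #   bit 11 = 1  t=1,i=4
  .#.#. -> #   bit 10 = 1  t=0,i=17
  .#..# -> #   bit 9 = 1  t=0,i=14
  .#... -> #   bit 8 = 1  t=0,i=7
  ..### -> #   bit 7 = 1  t=3,i=8
  ..##. -> #   bit 6 = 1  t=0,i=10
  ..#.# -> .   bit 5 = 0  t=0,i=16
  ..#.. -> #   bit 4 = 1  t=0,i=6
  ...## -> .   bit 3 = 0  t=0,i=9
  ...#. -> .   bit 2 = 0  t=4,i=0
  ....# -> #   bit 1 = 1  t=3,i=6
  ..... -> .   bit 0 = 0  t=3,i=5
  bits 00010000111001001010111111010010 = 283422674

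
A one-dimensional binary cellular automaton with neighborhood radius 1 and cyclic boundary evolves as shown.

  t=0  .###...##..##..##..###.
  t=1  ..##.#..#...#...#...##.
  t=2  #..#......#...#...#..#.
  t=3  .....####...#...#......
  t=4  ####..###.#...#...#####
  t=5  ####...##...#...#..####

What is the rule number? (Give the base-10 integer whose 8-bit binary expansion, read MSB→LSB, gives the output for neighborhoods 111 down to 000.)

193

  [7] ### => #  t=0,i=2
  [6] ##. => #  t=0,i=3
  [5] #.# => .  t=1,i=4
  [4] #.. => .  t=0,i=4
  [3] .## => .  t=0,i=1
  [2] .#. => .  t=1,i=5
  [1] ..# => .  t=0,i=0
  [0] ... => #  t=0,i=5
  bits 11000001 = 193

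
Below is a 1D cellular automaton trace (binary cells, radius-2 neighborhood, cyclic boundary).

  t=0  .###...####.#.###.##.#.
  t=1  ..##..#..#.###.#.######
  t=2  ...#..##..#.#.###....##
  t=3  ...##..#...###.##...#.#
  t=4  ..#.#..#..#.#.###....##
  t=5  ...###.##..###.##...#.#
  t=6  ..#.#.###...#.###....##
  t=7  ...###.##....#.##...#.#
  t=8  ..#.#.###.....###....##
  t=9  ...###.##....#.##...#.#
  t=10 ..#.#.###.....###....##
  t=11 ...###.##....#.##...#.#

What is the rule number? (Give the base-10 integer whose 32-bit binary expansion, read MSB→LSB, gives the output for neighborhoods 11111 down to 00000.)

1550876184

  #####|.  b31=0 t=1,i=19
  ####.|#  b30=1 t=0,i=9
  ###.#|.  b29=0 t=0,i=10
  ###..|#  b28=1 t=0,i=3
  ##.##|#  b27=1 t=0,i=17
  ##.#.|#  b26=1 t=0,i=11
  ##..#|.  b25=0 t=1,i=0
  ##...|.  b24=0 t=0,i=4
  #.###|.  b23=0 t=0,i=14
  #.##.|#  b22=1 t=0,i=18
  #.#.#|#  b21=1 t=0,i=12
  #.#..|#  b20=1 t=0,i=21
  #..##|.  b19=0 t=0,i=0
  #..#.|.  b18=0 t=1,i=5
  #...#|.  b17=0 t=0,i=5
  #....|.  b16=0 t=2,i=18
  .####|.  b15=0 t=0,i=8
  .###.|#  b14=1 t=0,i=2
  .##.#|#  b13=1 t=0,i=19
  .##..|#  b12=1 t=1,i=3
  .#.##|#  b11=1 t=0,i=13
  .#.#.|#  b10=1 t=2,i=11
  .#..#|#  b9=1 t=0,i=22
  .#...|.  b8=0 t=3,i=0
  ..###|.  b7=0 t=0,i=1
  ..##.|.  b6=0 t=1,i=2
  ..#.#|.  b5=0 t=1,i=9
  ..#..|#  b4=1 t=1,i=6
  ...##|#  b3=1 t=0,i=6
  ...#.|.  b2=0 t=2,i=2
  ....#|.  b1=0 t=2,i=19
  .....|.  b0=0 t=8,i=11
  bits 01011100011100000111111000011000 = 1550876184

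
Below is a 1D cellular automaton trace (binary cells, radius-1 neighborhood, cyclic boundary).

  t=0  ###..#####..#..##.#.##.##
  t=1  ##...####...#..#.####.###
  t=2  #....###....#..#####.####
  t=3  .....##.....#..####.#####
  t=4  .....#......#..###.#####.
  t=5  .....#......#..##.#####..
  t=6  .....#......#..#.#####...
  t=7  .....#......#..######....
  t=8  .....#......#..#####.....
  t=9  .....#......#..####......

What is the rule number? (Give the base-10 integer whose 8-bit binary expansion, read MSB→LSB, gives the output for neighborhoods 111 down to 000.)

172

  ### -> #   bit 7 = 1  t=0,i=0
  ##. -> .   bit 6 = 0  t=0,i=2
  #.# -> #   bit 5 = 1  t=0,i=17
  #.. -> .   bit 4 = 0  t=0,i=3
  .## -> #   bit 3 = 1  t=0,i=5
  .#. -> #   bit 2 = 1  t=0,i=12
  ..# -> .   bit 1 = 0  t=0,i=4
  ... -> .   bit 0 = 0  t=1,i=3
  bits 10101100 = 172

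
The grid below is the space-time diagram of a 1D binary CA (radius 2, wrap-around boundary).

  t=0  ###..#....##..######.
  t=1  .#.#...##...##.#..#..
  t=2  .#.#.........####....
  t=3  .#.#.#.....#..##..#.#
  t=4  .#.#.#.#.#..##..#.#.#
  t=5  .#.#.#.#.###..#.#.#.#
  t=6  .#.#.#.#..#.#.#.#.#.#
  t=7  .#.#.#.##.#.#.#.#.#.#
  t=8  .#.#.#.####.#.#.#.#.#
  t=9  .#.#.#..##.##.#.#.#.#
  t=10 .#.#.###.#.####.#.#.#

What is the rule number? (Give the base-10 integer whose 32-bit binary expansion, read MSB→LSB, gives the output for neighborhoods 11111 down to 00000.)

  #####|.  b31=0 t=0,i=16
  ####.|#  b30=1 t=0,i=18
  ###.#|.  b29=0 t=0,i=19
  ###..|.  b28=0 t=0,i=2
  ##.##|.  b27=0 t=0,i=20
  ##.#.|#  b26=1 t=1,i=14
  ##..#|#  b25=1 t=0,i=3
  ##...|.  b24=0 t=1,i=9
  #.###|.  b23=0 t=0,i=0
  #.##.|#  b22=1 t=7,i=7
  #.#.#|#  b21=1 t=3,i=1
  #.#..|#  b20=1 t=1,i=3
  #..##|#  b19=1 t=0,i=13
  #..#.|.  b18=0 t=0,i=4
  #...#|.  b17=0 t=1,i=5
  #....|#  b16=1 t=0,i=7
  .####|#  b15=1 t=0,i=15
  .###.|#  b14=1 t=0,i=1
  .##.#|#  b13=1 t=1,i=13
  .##..|.  b12=0 t=0,i=11
  .#.##|.  b11=0 t=5,i=8
  .#.#.|.  b10=0 t=1,i=2
  .#..#|#  b9=1 t=1,i=16
  .#...|.  b8=0 t=0,i=6
  ..###|.  b7=0 t=0,i=14
  ..##.|.  b6=0 t=0,i=10
  ..#.#|#  b5=1 t=1,i=1
  ..#..|.  b4=0 t=0,i=5
  ...##|.  b3=0 t=0,i=9
  ...#.|.  b2=0 t=1,i=0
  ....#|#  b1=1 t=0,i=8
  .....|.  b0=0 t=2,i=6
  bits 01000110011110011110001000100010 = 1182392866

1182392866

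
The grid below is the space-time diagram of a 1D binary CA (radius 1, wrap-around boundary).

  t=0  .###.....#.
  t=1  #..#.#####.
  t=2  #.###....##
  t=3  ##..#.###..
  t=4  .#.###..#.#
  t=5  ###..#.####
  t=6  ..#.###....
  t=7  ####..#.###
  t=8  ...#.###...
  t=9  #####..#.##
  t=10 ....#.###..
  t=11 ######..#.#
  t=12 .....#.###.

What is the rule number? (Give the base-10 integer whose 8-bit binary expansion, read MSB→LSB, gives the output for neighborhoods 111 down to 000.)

103

  ### -> .   bit 7 = 0  t=0,i=2
  ##. -> #   bit 6 = 1  t=0,i=3
  #.# -> #   bit 5 = 1  t=1,i=4
  #.. -> .   bit 4 = 0  t=0,i=4
  .## -> .   bit 3 = 0  t=0,i=1
  .#. -> #   bit 2 = 1  t=0,i=9
  ..# -> #   bit 1 = 1  t=0,i=0
  ... -> #   bit 0 = 1  t=0,i=5
  bits 01100111 = 103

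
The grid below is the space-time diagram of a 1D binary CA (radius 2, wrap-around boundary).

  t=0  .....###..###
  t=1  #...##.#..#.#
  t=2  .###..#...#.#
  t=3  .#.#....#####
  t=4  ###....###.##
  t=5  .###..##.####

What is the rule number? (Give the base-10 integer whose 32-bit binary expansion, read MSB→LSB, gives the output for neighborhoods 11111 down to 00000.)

2111997100

  nb #####: next=.  (t=3,i=10, bit31=0)
  nb ####.: next=#  (t=3,i=11, bit30=1)
  nb ###.#: next=#  (t=3,i=12, bit29=1)
  nb ###..: next=#  (t=0,i=7, bit28=1)
  nb ##.##: next=#  (t=4,i=10, bit27=1)
  nb ##.#.: next=#  (t=1,i=6, bit26=1)
  nb ##..#: next=.  (t=0,i=8, bit25=0)
  nb ##...: next=#  (t=0,i=0, bit24=1)
  nb #.###: next=#  (t=2,i=1, bit23=1)
  nb #.##.: next=#  (t=1,i=12, bit22=1)
  nb #.#.#: next=#  (t=2,i=12, bit21=1)
  nb #.#..: next=.  (t=1,i=7, bit20=0)
  nb #..##: next=.  (t=0,i=9, bit19=0)
  nb #..#.: next=.  (t=1,i=9, bit18=0)
  nb #...#: next=#  (t=1,i=2, bit17=1)
  nb #....: next=.  (t=0,i=1, bit16=0)
  nb .####: next=#  (t=3,i=9, bit15=1)
  nb .###.: next=.  (t=0,i=6, bit14=0)
  nb .##.#: next=.  (t=1,i=5, bit13=0)
  nb .##..: next=.  (t=1,i=0, bit12=0)
  nb .#.##: next=.  (t=1,i=11, bit11=0)
  nb .#.#.: next=#  (t=2,i=11, bit10=1)
  nb .#..#: next=.  (t=1,i=8, bit9=0)
  nb .#...: next=.  (t=2,i=7, bit8=0)
  nb ..###: next=#  (t=0,i=5, bit7=1)
  nb ..##.: next=.  (t=1,i=4, bit6=0)
  nb ..#.#: next=#  (t=1,i=10, bit5=1)
  nb ..#..: next=.  (t=2,i=6, bit4=0)
  nb ...##: next=#  (t=0,i=4, bit3=1)
  nb ...#.: next=#  (t=2,i=9, bit2=1)
  nb ....#: next=.  (t=0,i=3, bit1=0)
  nb .....: next=.  (t=0,i=2, bit0=0)
  bits 01111101111000101000010010101100 = 2111997100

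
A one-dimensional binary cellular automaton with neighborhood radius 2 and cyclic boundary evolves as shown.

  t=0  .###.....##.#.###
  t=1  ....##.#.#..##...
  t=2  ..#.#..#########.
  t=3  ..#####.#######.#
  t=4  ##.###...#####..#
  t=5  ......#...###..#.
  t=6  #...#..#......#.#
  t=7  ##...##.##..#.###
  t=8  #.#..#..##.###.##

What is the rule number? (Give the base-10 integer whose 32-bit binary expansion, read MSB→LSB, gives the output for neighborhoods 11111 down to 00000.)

  ##### -> #   bit 31 = 1  t=2,i=9
  ####. -> #   bit 30 = 1  t=2,i=14
  ###.# -> .   bit 29 = 0  t=0,i=16
  ###.. -> .   bit 28 = 0  t=0,i=3
  ##.## -> .   bit 27 = 0  t=0,i=0
  ##.#. -> .   bit 26 = 0  t=0,i=11
  ##..# -> .   bit 25 = 0  t=4,i=14
  ##... -> #   bit 24 = 1  t=0,i=4
  #.### -> .   bit 23 = 0  t=0,i=1
  #.##. -> #   bit 22 = 1  t=6,i=16
  #.#.# -> #   bit 21 = 1  t=0,i=12
  #.#.. -> #   bit 20 = 1  t=1,i=9
  #..## -> #   bit 19 = 1  t=1,i=11
  #..#. -> #   bit 18 = 1  t=5,i=14
  #...# -> .   bit 17 = 0  t=2,i=0
  #.... -> #   bit 16 = 1  t=0,i=5
  .#### -> #   bit 15 = 1  t=2,i=8
  .###. -> .   bit 14 = 0  t=0,i=2
  .##.# -> .   bit 13 = 0  t=0,i=10
  .##.. -> #   bit 12 = 1  t=1,i=13
  .#.## -> #   bit 11 = 1  t=0,i=13
  .#.#. -> #   bit 10 = 1  t=1,i=8
  .#..# -> #   bit 9 = 1  t=1,i=10
  .#... -> #   bit 8 = 1  t=5,i=7
  ..### -> .   bit 7 = 0  t=2,i=7
  ..##. -> #   bit 6 = 1  t=0,i=9
  ..#.# -> #   bit 5 = 1  t=2,i=2
  ..#.. -> .   bit 4 = 0  t=5,i=6
  ...## -> .   bit 3 = 0  t=0,i=8
  ...#. -> .   bit 2 = 0  t=2,i=1
  ....# -> #   bit 1 = 1  t=0,i=7
  ..... -> .   bit 0 = 0  t=0,i=6
  bits 11000001011111011001111101100010 = 3246235490

3246235490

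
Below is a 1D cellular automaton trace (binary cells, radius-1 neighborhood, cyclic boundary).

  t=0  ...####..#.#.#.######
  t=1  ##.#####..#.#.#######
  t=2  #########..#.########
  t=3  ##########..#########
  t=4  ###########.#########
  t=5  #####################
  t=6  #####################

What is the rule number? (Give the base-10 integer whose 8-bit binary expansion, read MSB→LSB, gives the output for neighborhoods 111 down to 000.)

  ###|#  b7=1 t=0,i=4
  ##.|#  b6=1 t=0,i=6
  #.#|#  b5=1 t=0,i=10
  #..|#  b4=1 t=0,i=0
  .##|#  b3=1 t=0,i=3
  .#.|.  b2=0 t=0,i=9
  ..#|.  b1=0 t=0,i=2
  ...|#  b0=1 t=0,i=1
  bits 11111001 = 249

249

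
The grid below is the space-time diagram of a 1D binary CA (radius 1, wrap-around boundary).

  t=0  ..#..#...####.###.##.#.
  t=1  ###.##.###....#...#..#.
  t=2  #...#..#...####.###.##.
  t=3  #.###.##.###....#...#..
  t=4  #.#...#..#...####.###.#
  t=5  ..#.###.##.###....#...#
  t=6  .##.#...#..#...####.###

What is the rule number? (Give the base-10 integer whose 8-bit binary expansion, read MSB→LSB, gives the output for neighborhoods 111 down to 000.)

  ### -> .   bit 7 = 0  t=0,i=10
  ##. -> .   bit 6 = 0  t=0,i=12
  #.# -> .   bit 5 = 0  t=0,i=13
  #.. -> .   bit 4 = 0  t=0,i=3
  .## -> #   bit 3 = 1  t=0,i=9
  .#. -> #   bit 2 = 1  t=0,i=2
  ..# -> #   bit 1 = 1  t=0,i=1
  ... -> #   bit 0 = 1  t=0,i=0
  bits 00001111 = 15

15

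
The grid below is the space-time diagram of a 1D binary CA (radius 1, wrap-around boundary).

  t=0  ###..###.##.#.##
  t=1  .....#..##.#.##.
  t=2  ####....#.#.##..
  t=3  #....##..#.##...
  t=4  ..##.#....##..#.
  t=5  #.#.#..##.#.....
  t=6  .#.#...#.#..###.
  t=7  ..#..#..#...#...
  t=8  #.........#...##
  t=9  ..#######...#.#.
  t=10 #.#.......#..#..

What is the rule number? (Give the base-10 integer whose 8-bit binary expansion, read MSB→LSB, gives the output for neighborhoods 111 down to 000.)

41

  nb ###: next=.  (t=0,i=0, bit7=0)
  nb ##.: next=.  (t=0,i=2, bit6=0)
  nb #.#: next=#  (t=0,i=8, bit5=1)
  nb #..: next=.  (t=0,i=3, bit4=0)
  nb .##: next=#  (t=0,i=5, bit3=1)
  nb .#.: next=.  (t=0,i=12, bit2=0)
  nb ..#: next=.  (t=0,i=4, bit1=0)
  nb ...: next=#  (t=1,i=0, bit0=1)
  bits 00101001 = 41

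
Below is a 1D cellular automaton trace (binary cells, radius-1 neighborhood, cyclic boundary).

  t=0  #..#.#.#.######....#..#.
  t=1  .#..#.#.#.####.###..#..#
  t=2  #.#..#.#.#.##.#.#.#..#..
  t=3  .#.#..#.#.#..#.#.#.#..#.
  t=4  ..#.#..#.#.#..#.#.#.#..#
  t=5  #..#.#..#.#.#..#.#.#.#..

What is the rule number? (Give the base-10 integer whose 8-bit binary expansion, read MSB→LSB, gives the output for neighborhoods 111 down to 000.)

  ###|#  b7=1 t=0,i=10
  ##.|.  b6=0 t=0,i=14
  #.#|#  b5=1 t=0,i=4
  #..|#  b4=1 t=0,i=1
  .##|.  b3=0 t=0,i=9
  .#.|.  b2=0 t=0,i=0
  ..#|.  b1=0 t=0,i=2
  ...|#  b0=1 t=0,i=16
  bits 10110001 = 177

177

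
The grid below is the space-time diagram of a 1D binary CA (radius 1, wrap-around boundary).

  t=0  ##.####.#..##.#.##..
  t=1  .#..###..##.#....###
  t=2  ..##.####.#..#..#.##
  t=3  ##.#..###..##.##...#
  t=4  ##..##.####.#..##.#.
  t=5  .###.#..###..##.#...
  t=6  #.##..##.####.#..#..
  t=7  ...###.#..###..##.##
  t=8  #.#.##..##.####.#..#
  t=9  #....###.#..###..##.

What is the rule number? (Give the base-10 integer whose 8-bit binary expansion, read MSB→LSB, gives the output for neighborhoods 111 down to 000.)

  [7] ### => #  t=0,i=4
  [6] ##. => #  t=0,i=1
  [5] #.# => .  t=0,i=2
  [4] #.. => #  t=0,i=9
  [3] .## => .  t=0,i=0
  [2] .#. => .  t=0,i=8
  [1] ..# => #  t=0,i=10
  [0] ... => .  t=1,i=14
  bits 11010010 = 210

210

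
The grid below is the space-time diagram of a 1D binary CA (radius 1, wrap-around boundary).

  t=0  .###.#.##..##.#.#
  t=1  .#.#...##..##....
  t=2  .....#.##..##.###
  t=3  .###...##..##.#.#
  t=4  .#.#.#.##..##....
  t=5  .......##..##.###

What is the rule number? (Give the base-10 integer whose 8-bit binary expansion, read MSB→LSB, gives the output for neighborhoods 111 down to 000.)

73

  ### -> .   bit 7 = 0  t=0,i=2
  ##. -> #   bit 6 = 1  t=0,i=3
  #.# -> .   bit 5 = 0  t=0,i=0
  #.. -> .   bit 4 = 0  t=0,i=9
  .## -> #   bit 3 = 1  t=0,i=1
  .#. -> .   bit 2 = 0  t=0,i=5
  ..# -> .   bit 1 = 0  t=0,i=10
  ... -> #   bit 0 = 1  t=1,i=5
  bits 01001001 = 73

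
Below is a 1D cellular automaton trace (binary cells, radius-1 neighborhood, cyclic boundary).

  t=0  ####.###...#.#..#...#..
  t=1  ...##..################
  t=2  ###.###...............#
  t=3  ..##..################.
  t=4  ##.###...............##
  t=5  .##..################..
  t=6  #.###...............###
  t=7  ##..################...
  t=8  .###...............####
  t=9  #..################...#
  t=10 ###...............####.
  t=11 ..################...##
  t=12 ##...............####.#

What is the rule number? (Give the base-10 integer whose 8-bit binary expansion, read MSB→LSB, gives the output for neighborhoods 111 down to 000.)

119

  nb ###: next=.  (t=0,i=1, bit7=0)
  nb ##.: next=#  (t=0,i=3, bit6=1)
  nb #.#: next=#  (t=0,i=4, bit5=1)
  nb #..: next=#  (t=0,i=8, bit4=1)
  nb .##: next=.  (t=0,i=0, bit3=0)
  nb .#.: next=#  (t=0,i=11, bit2=1)
  nb ..#: next=#  (t=0,i=10, bit1=1)
  nb ...: next=#  (t=0,i=9, bit0=1)
  bits 01110111 = 119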